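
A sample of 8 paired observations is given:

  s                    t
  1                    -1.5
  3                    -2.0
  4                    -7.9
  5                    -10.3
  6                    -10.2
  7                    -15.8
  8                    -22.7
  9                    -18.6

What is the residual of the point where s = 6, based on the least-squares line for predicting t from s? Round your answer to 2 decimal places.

2.59

n = 8, Σx = 43, Σy = -89, Σxy = -611.4, Σx² = 281
Sxx = Σx² − (Σx)²/n = 281 − 231.125 = 49.875
Sxy = Σxy − (Σx)(Σy)/n = -611.4 − (-478.375) = -133.025
b = Sxy/Sxx = -133.025/49.875 = -2.667168
a = ȳ − b·x̄ = -11.125 − (-2.667168)·5.375 = 3.211028
ŷ(6) = 3.211028 + (-2.667168)·6 = -12.791980
residual = y − ŷ = -10.2 − (-12.791980) = 2.591980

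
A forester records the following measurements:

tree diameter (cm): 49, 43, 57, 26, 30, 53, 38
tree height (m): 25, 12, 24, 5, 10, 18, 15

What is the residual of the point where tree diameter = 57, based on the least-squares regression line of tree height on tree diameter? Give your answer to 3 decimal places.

n = 7, Σx = 296, Σy = 109, Σxy = 5063, Σx² = 13328
Sxx = Σx² − (Σx)²/n = 13328 − 12516.571429 = 811.428571
Sxy = Σxy − (Σx)(Σy)/n = 5063 − 4609.142857 = 453.857143
b = Sxy/Sxx = 453.857143/811.428571 = 0.559331
a = ȳ − b·x̄ = 15.571429 − 0.559331·42.285714 = -8.080282
ŷ(57) = -8.080282 + 0.559331·57 = 23.801585
residual = y − ŷ = 24 − 23.801585 = 0.198415

0.198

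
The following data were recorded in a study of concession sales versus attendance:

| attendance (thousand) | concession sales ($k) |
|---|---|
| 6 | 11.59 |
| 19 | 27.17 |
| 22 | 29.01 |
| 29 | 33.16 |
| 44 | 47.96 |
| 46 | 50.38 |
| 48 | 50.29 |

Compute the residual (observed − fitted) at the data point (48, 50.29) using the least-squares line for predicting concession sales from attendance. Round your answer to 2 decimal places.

n = 7, Σx = 214, Σy = 249.56, Σxy = 9027.27, Σx² = 8078
Sxx = Σx² − (Σx)²/n = 8078 − 6542.285714 = 1535.714286
Sxy = Σxy − (Σx)(Σy)/n = 9027.27 − 7629.405714 = 1397.864286
b = Sxy/Sxx = 1397.864286/1535.714286 = 0.910237
a = ȳ − b·x̄ = 35.651429 − 0.910237·30.571429 = 7.824177
ŷ(48) = 7.824177 + 0.910237·48 = 51.515563
residual = y − ŷ = 50.29 − 51.515563 = -1.225563

-1.23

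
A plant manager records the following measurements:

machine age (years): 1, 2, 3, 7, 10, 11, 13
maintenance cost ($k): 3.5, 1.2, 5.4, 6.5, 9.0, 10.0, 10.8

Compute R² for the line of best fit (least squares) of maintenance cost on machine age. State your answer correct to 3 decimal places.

0.901

n = 7, Σx = 47, Σy = 46.4, Σxy = 408, Σx² = 453, Σy² = 382.74
Sxx = Σx² − (Σx)²/n = 453 − 315.571429 = 137.428571
Sxy = Σxy − (Σx)(Σy)/n = 408 − 311.542857 = 96.457143
Syy = Σy² − (Σy)²/n = 382.74 − 307.565714 = 75.174286
R² = Sxy²/(Sxx·Syy) = (96.457143)²/(137.428571·75.174286) = 0.900580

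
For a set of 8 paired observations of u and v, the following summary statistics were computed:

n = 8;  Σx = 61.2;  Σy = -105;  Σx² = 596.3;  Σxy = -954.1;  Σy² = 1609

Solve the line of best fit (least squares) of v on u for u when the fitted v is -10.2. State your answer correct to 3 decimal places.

5.166

Sxx = Σx² − (Σx)²/n = 596.3 − 468.18 = 128.12
Sxy = Σxy − (Σx)(Σy)/n = -954.1 − (-803.25) = -150.85
b = Sxy/Sxx = -150.85/128.12 = -1.177412
a = ȳ − b·x̄ = -13.125 − (-1.177412)·7.65 = -4.117800
Set a + b·x = -10.2: x = (-10.2 − (-4.117800)) / (-1.177412) = 5.165737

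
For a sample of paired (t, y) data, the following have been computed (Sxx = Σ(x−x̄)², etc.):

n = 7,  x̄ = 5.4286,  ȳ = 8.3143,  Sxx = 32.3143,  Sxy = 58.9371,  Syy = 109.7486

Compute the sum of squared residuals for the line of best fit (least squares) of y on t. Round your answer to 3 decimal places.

2.255

b = Sxy/Sxx = 58.9371/32.3143 = 1.823871
SSE = Syy − b·Sxy = 109.7486 − 1.823871·58.9371 = 2.254959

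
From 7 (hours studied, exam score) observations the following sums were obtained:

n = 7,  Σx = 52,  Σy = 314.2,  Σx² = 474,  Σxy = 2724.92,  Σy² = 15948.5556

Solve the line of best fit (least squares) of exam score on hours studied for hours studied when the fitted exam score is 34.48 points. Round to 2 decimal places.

Sxx = Σx² − (Σx)²/n = 474 − 386.285714 = 87.714286
Sxy = Σxy − (Σx)(Σy)/n = 2724.92 − 2334.057143 = 390.862857
b = Sxy/Sxx = 390.862857/87.714286 = 4.456091
a = ȳ − b·x̄ = 44.885714 − 4.456091·7.428571 = 11.783322
Set a + b·x = 34.48: x = (34.48 − 11.783322) / 4.456091 = 5.093405

5.09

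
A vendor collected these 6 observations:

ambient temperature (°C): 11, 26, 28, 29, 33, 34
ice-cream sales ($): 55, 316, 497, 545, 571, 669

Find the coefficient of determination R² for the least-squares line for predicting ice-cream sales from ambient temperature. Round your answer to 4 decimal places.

0.9317

n = 6, Σx = 161, Σy = 2653, Σxy = 80131, Σx² = 4667, Σy² = 1420517
Sxx = Σx² − (Σx)²/n = 4667 − 4320.166667 = 346.833333
Sxy = Σxy − (Σx)(Σy)/n = 80131 − 71188.833333 = 8942.166667
Syy = Σy² − (Σy)²/n = 1420517 − 1173068.166667 = 247448.833333
R² = Sxy²/(Sxx·Syy) = (8942.166667)²/(346.833333·247448.833333) = 0.931707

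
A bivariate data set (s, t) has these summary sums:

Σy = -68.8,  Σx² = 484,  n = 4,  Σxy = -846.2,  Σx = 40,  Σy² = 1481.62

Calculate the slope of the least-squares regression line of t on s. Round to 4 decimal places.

-1.8833

Sxx = Σx² − (Σx)²/n = 484 − 400 = 84
Sxy = Σxy − (Σx)(Σy)/n = -846.2 − (-688) = -158.2
b = Sxy/Sxx = -158.2/84 = -1.883333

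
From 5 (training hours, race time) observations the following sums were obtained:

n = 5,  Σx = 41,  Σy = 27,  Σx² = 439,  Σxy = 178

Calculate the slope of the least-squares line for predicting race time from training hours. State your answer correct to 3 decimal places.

-0.422

Sxx = Σx² − (Σx)²/n = 439 − 336.2 = 102.8
Sxy = Σxy − (Σx)(Σy)/n = 178 − 221.4 = -43.4
b = Sxy/Sxx = -43.4/102.8 = -0.422179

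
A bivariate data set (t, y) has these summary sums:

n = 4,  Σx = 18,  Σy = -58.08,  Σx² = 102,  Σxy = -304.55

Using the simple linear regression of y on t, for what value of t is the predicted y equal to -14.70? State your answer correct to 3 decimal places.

Sxx = Σx² − (Σx)²/n = 102 − 81 = 21
Sxy = Σxy − (Σx)(Σy)/n = -304.55 − (-261.36) = -43.19
b = Sxy/Sxx = -43.19/21 = -2.056667
a = ȳ − b·x̄ = -14.52 − (-2.056667)·4.5 = -5.265
Set a + b·x = -14.70: x = (-14.70 − (-5.265)) / (-2.056667) = 4.587520

4.588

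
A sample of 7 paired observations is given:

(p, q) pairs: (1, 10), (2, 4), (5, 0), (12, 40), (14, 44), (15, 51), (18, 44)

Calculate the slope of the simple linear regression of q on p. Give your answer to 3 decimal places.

2.966

n = 7, Σx = 67, Σy = 193, Σxy = 2671, Σx² = 919
Sxx = Σx² − (Σx)²/n = 919 − 641.285714 = 277.714286
Sxy = Σxy − (Σx)(Σy)/n = 2671 − 1847.285714 = 823.714286
b = Sxy/Sxx = 823.714286/277.714286 = 2.966049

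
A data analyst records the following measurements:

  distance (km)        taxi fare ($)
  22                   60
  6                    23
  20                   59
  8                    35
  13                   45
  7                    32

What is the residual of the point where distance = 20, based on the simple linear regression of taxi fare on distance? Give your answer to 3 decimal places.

n = 6, Σx = 76, Σy = 254, Σxy = 3727, Σx² = 1202
Sxx = Σx² − (Σx)²/n = 1202 − 962.666667 = 239.333333
Sxy = Σxy − (Σx)(Σy)/n = 3727 − 3217.333333 = 509.666667
b = Sxy/Sxx = 509.666667/239.333333 = 2.129526
a = ȳ − b·x̄ = 42.333333 − 2.129526·12.666667 = 15.359331
ŷ(20) = 15.359331 + 2.129526·20 = 57.949861
residual = y − ŷ = 59 − 57.949861 = 1.050139

1.050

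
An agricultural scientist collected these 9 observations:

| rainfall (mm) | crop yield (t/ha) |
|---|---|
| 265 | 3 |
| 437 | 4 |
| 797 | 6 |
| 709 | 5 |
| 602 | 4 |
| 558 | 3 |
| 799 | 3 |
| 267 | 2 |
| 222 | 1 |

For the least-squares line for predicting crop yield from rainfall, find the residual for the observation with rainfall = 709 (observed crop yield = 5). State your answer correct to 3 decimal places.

0.619

n = 9, Σx = 4656, Σy = 31, Σxy = 18105, Σx² = 2831826
Sxx = Σx² − (Σx)²/n = 2831826 − 2408704 = 423122
Sxy = Σxy − (Σx)(Σy)/n = 18105 − 16037.333333 = 2067.666667
b = Sxy/Sxx = 2067.666667/423122 = 0.004887
a = ȳ − b·x̄ = 3.444444 − 0.004887·517.333333 = 0.916396
ŷ(709) = 0.916396 + 0.004887·709 = 4.381060
residual = y − ŷ = 5 − 4.381060 = 0.618940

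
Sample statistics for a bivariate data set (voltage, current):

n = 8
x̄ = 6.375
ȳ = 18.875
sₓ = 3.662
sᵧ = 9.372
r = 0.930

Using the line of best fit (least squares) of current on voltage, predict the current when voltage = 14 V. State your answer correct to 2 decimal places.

b = r · sᵧ/sₓ = 0.93 · 9.372/3.662 = 2.380109
a = ȳ − b·x̄ = 18.875 − 2.380109·6.375 = 3.701804
ŷ(14) = a + b·14 = 3.701804 + 2.380109·14 = 37.023333

37.02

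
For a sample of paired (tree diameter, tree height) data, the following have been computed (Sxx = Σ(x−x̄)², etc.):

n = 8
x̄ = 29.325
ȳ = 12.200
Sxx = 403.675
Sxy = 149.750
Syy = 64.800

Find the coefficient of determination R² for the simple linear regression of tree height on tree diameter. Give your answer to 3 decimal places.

0.857

R² = Sxy²/(Sxx·Syy) = (149.75)²/(403.675·64.8) = 0.857288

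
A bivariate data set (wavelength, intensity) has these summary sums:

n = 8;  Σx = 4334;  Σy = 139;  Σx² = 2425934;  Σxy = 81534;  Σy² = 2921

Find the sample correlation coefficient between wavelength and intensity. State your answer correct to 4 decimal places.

Sxx = Σx² − (Σx)²/n = 2425934 − 2347944.5 = 77989.5
Sxy = Σxy − (Σx)(Σy)/n = 81534 − 75303.25 = 6230.75
Syy = Σy² − (Σy)²/n = 2921 − 2415.125 = 505.875
r = Sxy/√(Sxx·Syy) = 6230.75/√(39452938.3125) = 6230.75/6281.157402 = 0.991975

0.9920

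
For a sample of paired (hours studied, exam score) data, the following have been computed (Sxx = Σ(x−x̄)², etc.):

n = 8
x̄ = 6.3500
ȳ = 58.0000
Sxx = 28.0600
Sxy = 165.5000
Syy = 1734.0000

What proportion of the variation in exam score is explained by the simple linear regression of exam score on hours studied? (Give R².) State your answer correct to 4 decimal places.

R² = Sxy²/(Sxx·Syy) = (165.5)²/(28.06·1734) = 0.562936

0.5629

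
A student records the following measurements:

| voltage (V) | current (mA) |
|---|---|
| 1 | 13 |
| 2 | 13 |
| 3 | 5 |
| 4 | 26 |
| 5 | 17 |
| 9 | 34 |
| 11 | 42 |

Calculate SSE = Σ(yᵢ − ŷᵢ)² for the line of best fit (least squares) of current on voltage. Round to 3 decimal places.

202.970

n = 7, Σx = 35, Σy = 150, Σxy = 1011, Σx² = 257, Σy² = 4248
Sxx = Σx² − (Σx)²/n = 257 − 175 = 82
Sxy = Σxy − (Σx)(Σy)/n = 1011 − 750 = 261
Syy = Σy² − (Σy)²/n = 4248 − 3214.285714 = 1033.714286
b = Sxy/Sxx = 261/82 = 3.182927
SSE = Syy − b·Sxy = 1033.714286 − 3.182927·261 = 202.970383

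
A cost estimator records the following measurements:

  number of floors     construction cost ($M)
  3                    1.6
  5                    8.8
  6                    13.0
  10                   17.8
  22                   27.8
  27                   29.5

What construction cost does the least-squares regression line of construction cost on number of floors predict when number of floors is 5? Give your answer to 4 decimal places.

n = 6, Σx = 73, Σy = 98.5, Σxy = 1712.9, Σx² = 1383
Sxx = Σx² − (Σx)²/n = 1383 − 888.166667 = 494.833333
Sxy = Σxy − (Σx)(Σy)/n = 1712.9 − 1198.416667 = 514.483333
b = Sxy/Sxx = 514.483333/494.833333 = 1.039710
a = ȳ − b·x̄ = 16.416667 − 1.039710·12.166667 = 3.766858
ŷ(5) = a + b·5 = 3.766858 + 1.039710·5 = 8.965409

8.9654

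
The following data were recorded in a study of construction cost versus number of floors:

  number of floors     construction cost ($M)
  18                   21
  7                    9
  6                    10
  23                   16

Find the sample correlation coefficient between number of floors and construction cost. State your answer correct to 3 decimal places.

0.806

n = 4, Σx = 54, Σy = 56, Σxy = 869, Σx² = 938, Σy² = 878
Sxx = Σx² − (Σx)²/n = 938 − 729 = 209
Sxy = Σxy − (Σx)(Σy)/n = 869 − 756 = 113
Syy = Σy² − (Σy)²/n = 878 − 784 = 94
r = Sxy/√(Sxx·Syy) = 113/√(19646) = 113/140.164189 = 0.806197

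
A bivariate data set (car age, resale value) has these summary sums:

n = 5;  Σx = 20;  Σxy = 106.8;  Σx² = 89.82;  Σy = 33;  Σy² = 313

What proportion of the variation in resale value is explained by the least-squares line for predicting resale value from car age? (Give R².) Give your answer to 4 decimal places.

Sxx = Σx² − (Σx)²/n = 89.82 − 80 = 9.82
Sxy = Σxy − (Σx)(Σy)/n = 106.8 − 132 = -25.2
Syy = Σy² − (Σy)²/n = 313 − 217.8 = 95.2
R² = Sxy²/(Sxx·Syy) = (-25.2)²/(9.82·95.2) = 0.679286

0.6793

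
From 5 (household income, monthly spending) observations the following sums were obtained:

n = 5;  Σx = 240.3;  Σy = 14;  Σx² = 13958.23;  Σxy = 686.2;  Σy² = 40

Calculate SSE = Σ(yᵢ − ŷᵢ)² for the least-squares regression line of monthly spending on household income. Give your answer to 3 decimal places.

Sxx = Σx² − (Σx)²/n = 13958.23 − 11548.818 = 2409.412
Sxy = Σxy − (Σx)(Σy)/n = 686.2 − 672.84 = 13.36
Syy = Σy² − (Σy)²/n = 40 − 39.2 = 0.8
b = Sxy/Sxx = 13.36/2409.412 = 0.005545
SSE = Syy − b·Sxy = 0.8 − 0.005545·13.36 = 0.725920

0.726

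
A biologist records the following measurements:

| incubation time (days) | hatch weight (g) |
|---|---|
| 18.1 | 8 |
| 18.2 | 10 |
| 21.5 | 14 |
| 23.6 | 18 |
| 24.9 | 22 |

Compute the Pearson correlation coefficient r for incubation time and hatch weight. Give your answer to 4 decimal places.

n = 5, Σx = 106.3, Σy = 72, Σxy = 1600.4, Σx² = 2298.07, Σy² = 1168
Sxx = Σx² − (Σx)²/n = 2298.07 − 2259.938 = 38.132
Sxy = Σxy − (Σx)(Σy)/n = 1600.4 − 1530.72 = 69.68
Syy = Σy² − (Σy)²/n = 1168 − 1036.8 = 131.2
r = Sxy/√(Sxx·Syy) = 69.68/√(5002.9184) = 69.68/70.731311 = 0.985137

0.9851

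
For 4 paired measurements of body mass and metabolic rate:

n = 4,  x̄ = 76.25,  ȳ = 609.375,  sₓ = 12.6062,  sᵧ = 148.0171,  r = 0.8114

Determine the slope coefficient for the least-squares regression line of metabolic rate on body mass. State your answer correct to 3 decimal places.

9.527

b = r · sᵧ/sₓ = 0.8114 · 148.0171/12.6062 = 9.527143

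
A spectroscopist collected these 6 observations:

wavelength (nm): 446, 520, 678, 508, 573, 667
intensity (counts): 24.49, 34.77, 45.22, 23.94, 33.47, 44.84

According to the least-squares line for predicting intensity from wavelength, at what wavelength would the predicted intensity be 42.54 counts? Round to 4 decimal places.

n = 6, Σx = 3392, Σy = 206.73, Σxy = 120910.21, Σx² = 1960282
Sxx = Σx² − (Σx)²/n = 1960282 − 1917610.666667 = 42671.333333
Sxy = Σxy − (Σx)(Σy)/n = 120910.21 − 116871.36 = 4038.85
b = Sxy/Sxx = 4038.85/42671.333333 = 0.094650
a = ȳ − b·x̄ = 34.455 − 0.094650·565.333333 = -19.053910
Set a + b·x = 42.54: x = (42.54 − (-19.053910)) / 0.094650 = 650.753126

650.7531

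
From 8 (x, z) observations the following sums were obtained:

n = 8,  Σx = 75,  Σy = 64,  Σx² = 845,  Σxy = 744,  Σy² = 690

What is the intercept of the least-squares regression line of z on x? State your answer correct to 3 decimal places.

Sxx = Σx² − (Σx)²/n = 845 − 703.125 = 141.875
Sxy = Σxy − (Σx)(Σy)/n = 744 − 600 = 144
b = Sxy/Sxx = 144/141.875 = 1.014978
a = ȳ − b·x̄ = 8 − 1.014978·9.375 = -1.515419

-1.515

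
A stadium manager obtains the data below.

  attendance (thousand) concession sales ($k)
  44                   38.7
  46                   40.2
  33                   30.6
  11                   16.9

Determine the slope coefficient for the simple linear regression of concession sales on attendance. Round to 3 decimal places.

n = 4, Σx = 134, Σy = 126.4, Σxy = 4747.7, Σx² = 5262
Sxx = Σx² − (Σx)²/n = 5262 − 4489 = 773
Sxy = Σxy − (Σx)(Σy)/n = 4747.7 − 4234.4 = 513.3
b = Sxy/Sxx = 513.3/773 = 0.664036

0.664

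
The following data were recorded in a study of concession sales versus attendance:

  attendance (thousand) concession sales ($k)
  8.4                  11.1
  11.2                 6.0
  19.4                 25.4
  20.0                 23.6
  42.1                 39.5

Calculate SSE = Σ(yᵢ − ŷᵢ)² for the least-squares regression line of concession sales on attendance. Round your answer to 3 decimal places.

82.764

n = 5, Σx = 101.1, Σy = 105.6, Σxy = 2788.15, Σx² = 2744.77, Σy² = 2921.58
Sxx = Σx² − (Σx)²/n = 2744.77 − 2044.242 = 700.528
Sxy = Σxy − (Σx)(Σy)/n = 2788.15 − 2135.232 = 652.918
Syy = Σy² − (Σy)²/n = 2921.58 − 2230.272 = 691.308
b = Sxy/Sxx = 652.918/700.528 = 0.932037
SSE = Syy − b·Sxy = 691.308 − 0.932037·652.918 = 82.764281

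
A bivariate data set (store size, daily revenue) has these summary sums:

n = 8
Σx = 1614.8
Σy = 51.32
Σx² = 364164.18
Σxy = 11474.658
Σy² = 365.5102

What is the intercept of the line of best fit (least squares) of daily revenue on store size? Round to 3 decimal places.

0.522

Sxx = Σx² − (Σx)²/n = 364164.18 − 325947.38 = 38216.8
Sxy = Σxy − (Σx)(Σy)/n = 11474.658 − 10358.942 = 1115.716
b = Sxy/Sxx = 1115.716/38216.8 = 0.029194
a = ȳ − b·x̄ = 6.415 − 0.029194·201.85 = 0.522113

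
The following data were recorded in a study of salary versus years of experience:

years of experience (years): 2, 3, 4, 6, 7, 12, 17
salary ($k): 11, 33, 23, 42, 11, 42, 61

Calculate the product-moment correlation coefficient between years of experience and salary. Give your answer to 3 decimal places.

0.773

n = 7, Σx = 51, Σy = 223, Σxy = 2083, Σx² = 547, Σy² = 9109
Sxx = Σx² − (Σx)²/n = 547 − 371.571429 = 175.428571
Sxy = Σxy − (Σx)(Σy)/n = 2083 − 1624.714286 = 458.285714
Syy = Σy² − (Σy)²/n = 9109 − 7104.142857 = 2004.857143
r = Sxy/√(Sxx·Syy) = 458.285714/√(351709.224490) = 458.285714/593.050777 = 0.772760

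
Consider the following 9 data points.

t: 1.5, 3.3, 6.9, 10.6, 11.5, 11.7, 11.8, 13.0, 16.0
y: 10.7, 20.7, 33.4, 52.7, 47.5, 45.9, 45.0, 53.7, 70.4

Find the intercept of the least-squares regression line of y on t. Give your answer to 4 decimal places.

n = 9, Σx = 86.3, Σy = 380, Σxy = 4312.22, Σx² = 1006.49
Sxx = Σx² − (Σx)²/n = 1006.49 − 827.521111 = 178.968889
Sxy = Σxy − (Σx)(Σy)/n = 4312.22 − 3643.777778 = 668.442222
b = Sxy/Sxx = 668.442222/178.968889 = 3.734963
a = ȳ − b·x̄ = 42.222222 − 3.734963·9.588889 = 6.408075

6.4081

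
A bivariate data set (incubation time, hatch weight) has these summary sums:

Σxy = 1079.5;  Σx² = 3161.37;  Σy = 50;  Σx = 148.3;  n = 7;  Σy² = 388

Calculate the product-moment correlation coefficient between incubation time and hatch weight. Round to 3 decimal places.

Sxx = Σx² − (Σx)²/n = 3161.37 − 3141.841429 = 19.528571
Sxy = Σxy − (Σx)(Σy)/n = 1079.5 − 1059.285714 = 20.214286
Syy = Σy² − (Σy)²/n = 388 − 357.142857 = 30.857143
r = Sxy/√(Sxx·Syy) = 20.214286/√(602.595918) = 20.214286/24.547829 = 0.823465

0.823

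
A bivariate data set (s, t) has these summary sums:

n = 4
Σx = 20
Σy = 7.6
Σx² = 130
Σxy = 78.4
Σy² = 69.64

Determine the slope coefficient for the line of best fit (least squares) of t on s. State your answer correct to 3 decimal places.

1.347

Sxx = Σx² − (Σx)²/n = 130 − 100 = 30
Sxy = Σxy − (Σx)(Σy)/n = 78.4 − 38 = 40.4
b = Sxy/Sxx = 40.4/30 = 1.346667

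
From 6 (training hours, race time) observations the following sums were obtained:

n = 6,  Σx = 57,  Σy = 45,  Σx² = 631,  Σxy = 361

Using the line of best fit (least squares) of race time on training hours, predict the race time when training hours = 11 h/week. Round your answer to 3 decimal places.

Sxx = Σx² − (Σx)²/n = 631 − 541.5 = 89.5
Sxy = Σxy − (Σx)(Σy)/n = 361 − 427.5 = -66.5
b = Sxy/Sxx = -66.5/89.5 = -0.743017
a = ȳ − b·x̄ = 7.5 − (-0.743017)·9.5 = 14.558659
ŷ(11) = a + b·11 = 14.558659 + (-0.743017)·11 = 6.385475

6.385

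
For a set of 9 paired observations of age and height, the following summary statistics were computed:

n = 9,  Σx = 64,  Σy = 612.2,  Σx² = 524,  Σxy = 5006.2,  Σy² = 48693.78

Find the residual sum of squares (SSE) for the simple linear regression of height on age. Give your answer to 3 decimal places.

864.980

Sxx = Σx² − (Σx)²/n = 524 − 455.111111 = 68.888889
Sxy = Σxy − (Σx)(Σy)/n = 5006.2 − 4353.422222 = 652.777778
Syy = Σy² − (Σy)²/n = 48693.78 − 41643.204444 = 7050.575556
b = Sxy/Sxx = 652.777778/68.888889 = 9.475806
SSE = Syy − b·Sxy = 7050.575556 − 9.475806·652.777778 = 864.979677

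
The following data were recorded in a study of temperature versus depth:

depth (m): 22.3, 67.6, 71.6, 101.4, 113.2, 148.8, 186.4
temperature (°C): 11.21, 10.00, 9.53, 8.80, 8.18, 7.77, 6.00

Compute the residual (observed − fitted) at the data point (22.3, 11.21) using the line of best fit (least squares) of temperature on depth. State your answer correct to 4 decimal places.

0.0014

n = 7, Σx = 711.3, Σy = 61.49, Σxy = 5701.203, Σx² = 90176.21
Sxx = Σx² − (Σx)²/n = 90176.21 − 72278.241429 = 17897.968571
Sxy = Σxy − (Σx)(Σy)/n = 5701.203 − 6248.262429 = -547.059429
b = Sxy/Sxx = -547.059429/17897.968571 = -0.030565
a = ȳ − b·x̄ = 8.784286 − (-0.030565)·101.614286 = 11.890172
ŷ(22.3) = 11.890172 + (-0.030565)·22.3 = 11.208562
residual = y − ŷ = 11.21 − 11.208562 = 0.001438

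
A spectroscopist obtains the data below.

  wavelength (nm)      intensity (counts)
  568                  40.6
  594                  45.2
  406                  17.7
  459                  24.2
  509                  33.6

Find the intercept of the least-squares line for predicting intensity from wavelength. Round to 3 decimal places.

n = 5, Σx = 2536, Σy = 161.3, Σxy = 85306, Σx² = 1310058
Sxx = Σx² − (Σx)²/n = 1310058 − 1286259.2 = 23798.8
Sxy = Σxy − (Σx)(Σy)/n = 85306 − 81811.36 = 3494.64
b = Sxy/Sxx = 3494.64/23798.8 = 0.146841
a = ȳ − b·x̄ = 32.26 − 0.146841·507.2 = -42.217764

-42.218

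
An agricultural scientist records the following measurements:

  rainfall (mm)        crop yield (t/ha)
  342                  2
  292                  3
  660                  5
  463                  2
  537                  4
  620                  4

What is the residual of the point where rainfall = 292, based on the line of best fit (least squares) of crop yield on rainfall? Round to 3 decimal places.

n = 6, Σx = 2914, Σy = 20, Σxy = 10414, Σx² = 1524966
Sxx = Σx² − (Σx)²/n = 1524966 − 1415232.666667 = 109733.333333
Sxy = Σxy − (Σx)(Σy)/n = 10414 − 9713.333333 = 700.666667
b = Sxy/Sxx = 700.666667/109733.333333 = 0.006385
a = ȳ − b·x̄ = 3.333333 − 0.006385·485.666667 = 0.232266
ŷ(292) = 0.232266 + 0.006385·292 = 2.096738
residual = y − ŷ = 3 − 2.096738 = 0.903262

0.903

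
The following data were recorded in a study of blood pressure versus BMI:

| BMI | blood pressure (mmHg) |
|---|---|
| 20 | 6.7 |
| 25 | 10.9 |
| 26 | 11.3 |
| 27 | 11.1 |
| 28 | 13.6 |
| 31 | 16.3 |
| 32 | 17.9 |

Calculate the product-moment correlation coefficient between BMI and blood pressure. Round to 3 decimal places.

0.981

n = 7, Σx = 189, Σy = 87.8, Σxy = 2458.9, Σx² = 5199, Σy² = 1185.66
Sxx = Σx² − (Σx)²/n = 5199 − 5103 = 96
Sxy = Σxy − (Σx)(Σy)/n = 2458.9 − 2370.6 = 88.3
Syy = Σy² − (Σy)²/n = 1185.66 − 1101.262857 = 84.397143
r = Sxy/√(Sxx·Syy) = 88.3/√(8102.125714) = 88.3/90.011809 = 0.980982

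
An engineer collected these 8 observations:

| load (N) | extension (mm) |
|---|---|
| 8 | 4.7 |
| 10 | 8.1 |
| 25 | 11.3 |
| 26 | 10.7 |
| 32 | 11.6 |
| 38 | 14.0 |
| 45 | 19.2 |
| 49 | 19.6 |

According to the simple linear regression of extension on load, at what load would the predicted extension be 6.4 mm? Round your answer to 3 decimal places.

10.896

n = 8, Σx = 233, Σy = 99.2, Σxy = 3406.9, Σx² = 8359
Sxx = Σx² − (Σx)²/n = 8359 − 6786.125 = 1572.875
Sxy = Σxy − (Σx)(Σy)/n = 3406.9 − 2889.2 = 517.7
b = Sxy/Sxx = 517.7/1572.875 = 0.329142
a = ȳ − b·x̄ = 12.4 − 0.329142·29.125 = 2.813725
Set a + b·x = 6.4: x = (6.4 − 2.813725) / 0.329142 = 10.895813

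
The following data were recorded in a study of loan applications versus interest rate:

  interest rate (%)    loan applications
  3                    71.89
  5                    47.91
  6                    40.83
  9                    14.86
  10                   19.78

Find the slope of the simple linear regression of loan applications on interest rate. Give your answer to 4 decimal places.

-7.7422

n = 5, Σx = 33, Σy = 195.27, Σxy = 1031.74, Σx² = 251
Sxx = Σx² − (Σx)²/n = 251 − 217.8 = 33.2
Sxy = Σxy − (Σx)(Σy)/n = 1031.74 − 1288.782 = -257.042
b = Sxy/Sxx = -257.042/33.2 = -7.742229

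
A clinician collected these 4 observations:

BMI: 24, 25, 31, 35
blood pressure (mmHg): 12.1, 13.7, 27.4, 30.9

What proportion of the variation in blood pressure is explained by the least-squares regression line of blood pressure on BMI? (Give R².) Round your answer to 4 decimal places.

n = 4, Σx = 115, Σy = 84.1, Σxy = 2563.8, Σx² = 3387, Σy² = 2039.67
Sxx = Σx² − (Σx)²/n = 3387 − 3306.25 = 80.75
Sxy = Σxy − (Σx)(Σy)/n = 2563.8 − 2417.875 = 145.925
Syy = Σy² − (Σy)²/n = 2039.67 − 1768.2025 = 271.4675
R² = Sxy²/(Sxx·Syy) = (145.925)²/(80.75·271.4675) = 0.971402

0.9714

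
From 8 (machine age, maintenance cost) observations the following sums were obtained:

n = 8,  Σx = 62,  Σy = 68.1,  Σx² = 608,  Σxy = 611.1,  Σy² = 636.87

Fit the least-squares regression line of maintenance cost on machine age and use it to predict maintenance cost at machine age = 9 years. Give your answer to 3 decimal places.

9.329

Sxx = Σx² − (Σx)²/n = 608 − 480.5 = 127.5
Sxy = Σxy − (Σx)(Σy)/n = 611.1 − 527.775 = 83.325
b = Sxy/Sxx = 83.325/127.5 = 0.653529
a = ȳ − b·x̄ = 8.5125 − 0.653529·7.75 = 3.447647
ŷ(9) = a + b·9 = 3.447647 + 0.653529·9 = 9.329412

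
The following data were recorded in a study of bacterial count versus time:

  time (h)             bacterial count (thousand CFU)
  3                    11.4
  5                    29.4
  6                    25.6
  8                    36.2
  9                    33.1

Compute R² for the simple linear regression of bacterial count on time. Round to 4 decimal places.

0.7711

n = 5, Σx = 31, Σy = 135.7, Σxy = 922.3, Σx² = 215, Σy² = 4055.73
Sxx = Σx² − (Σx)²/n = 215 − 192.2 = 22.8
Sxy = Σxy − (Σx)(Σy)/n = 922.3 − 841.34 = 80.96
Syy = Σy² − (Σy)²/n = 4055.73 − 3682.898 = 372.832
R² = Sxy²/(Sxx·Syy) = (80.96)²/(22.8·372.832) = 0.771069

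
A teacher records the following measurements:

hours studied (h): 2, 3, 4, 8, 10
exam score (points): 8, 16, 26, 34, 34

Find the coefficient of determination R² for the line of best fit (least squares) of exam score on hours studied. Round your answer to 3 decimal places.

n = 5, Σx = 27, Σy = 118, Σxy = 780, Σx² = 193, Σy² = 3308
Sxx = Σx² − (Σx)²/n = 193 − 145.8 = 47.2
Sxy = Σxy − (Σx)(Σy)/n = 780 − 637.2 = 142.8
Syy = Σy² − (Σy)²/n = 3308 − 2784.8 = 523.2
R² = Sxy²/(Sxx·Syy) = (142.8)²/(47.2·523.2) = 0.825746

0.826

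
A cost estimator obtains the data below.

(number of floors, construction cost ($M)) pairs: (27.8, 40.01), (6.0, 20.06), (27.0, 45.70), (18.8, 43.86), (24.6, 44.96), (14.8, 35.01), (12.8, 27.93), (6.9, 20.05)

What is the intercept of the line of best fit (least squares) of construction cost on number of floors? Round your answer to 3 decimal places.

n = 8, Σx = 138.7, Σy = 277.58, Σxy = 5411.119, Σx² = 2926.93
Sxx = Σx² − (Σx)²/n = 2926.93 − 2404.71125 = 522.21875
Sxy = Σxy − (Σx)(Σy)/n = 5411.119 − 4812.54325 = 598.57575
b = Sxy/Sxx = 598.57575/522.21875 = 1.146217
a = ȳ − b·x̄ = 34.6975 − 1.146217·17.3375 = 14.824971

14.825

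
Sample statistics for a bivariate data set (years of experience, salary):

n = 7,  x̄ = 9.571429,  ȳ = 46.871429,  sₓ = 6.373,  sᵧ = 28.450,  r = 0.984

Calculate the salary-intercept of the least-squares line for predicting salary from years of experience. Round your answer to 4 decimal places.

4.8268

b = r · sᵧ/sₓ = 0.984 · 28.45/6.373 = 4.392719
a = ȳ − b·x̄ = 46.871429 − 4.392719·9.571429 = 4.826828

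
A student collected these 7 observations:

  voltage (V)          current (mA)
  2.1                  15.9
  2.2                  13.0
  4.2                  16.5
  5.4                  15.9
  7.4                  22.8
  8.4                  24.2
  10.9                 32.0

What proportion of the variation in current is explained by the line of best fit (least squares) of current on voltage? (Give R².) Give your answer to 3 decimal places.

n = 7, Σx = 40.6, Σy = 140.3, Σxy = 937.95, Σx² = 300.18, Σy² = 3076.35
Sxx = Σx² − (Σx)²/n = 300.18 − 235.48 = 64.7
Sxy = Σxy − (Σx)(Σy)/n = 937.95 − 813.74 = 124.21
Syy = Σy² − (Σy)²/n = 3076.35 − 2812.012857 = 264.337143
R² = Sxy²/(Sxx·Syy) = (124.21)²/(64.7·264.337143) = 0.902092

0.902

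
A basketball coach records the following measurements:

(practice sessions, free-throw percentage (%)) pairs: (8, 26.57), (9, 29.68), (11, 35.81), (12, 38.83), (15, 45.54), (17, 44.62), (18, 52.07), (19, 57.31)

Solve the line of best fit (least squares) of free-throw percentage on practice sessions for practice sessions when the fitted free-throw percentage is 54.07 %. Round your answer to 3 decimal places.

18.806

n = 8, Σx = 109, Σy = 330.43, Σxy = 4807.34, Σx² = 1609
Sxx = Σx² − (Σx)²/n = 1609 − 1485.125 = 123.875
Sxy = Σxy − (Σx)(Σy)/n = 4807.34 − 4502.10875 = 305.23125
b = Sxy/Sxx = 305.23125/123.875 = 2.464026
a = ȳ − b·x̄ = 41.30375 − 2.464026·13.625 = 7.731393
Set a + b·x = 54.07: x = (54.07 − 7.731393) / 2.464026 = 18.806053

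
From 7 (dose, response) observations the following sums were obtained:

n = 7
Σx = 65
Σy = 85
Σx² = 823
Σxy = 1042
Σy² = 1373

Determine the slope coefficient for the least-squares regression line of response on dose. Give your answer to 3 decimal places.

Sxx = Σx² − (Σx)²/n = 823 − 603.571429 = 219.428571
Sxy = Σxy − (Σx)(Σy)/n = 1042 − 789.285714 = 252.714286
b = Sxy/Sxx = 252.714286/219.428571 = 1.151693

1.152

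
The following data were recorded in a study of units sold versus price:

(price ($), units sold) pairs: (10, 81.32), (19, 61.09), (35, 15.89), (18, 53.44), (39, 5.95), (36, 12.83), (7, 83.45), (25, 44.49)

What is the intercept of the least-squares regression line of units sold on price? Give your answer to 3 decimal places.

103.793

n = 8, Σx = 189, Σy = 358.46, Σxy = 5882.31, Σx² = 5501
Sxx = Σx² − (Σx)²/n = 5501 − 4465.125 = 1035.875
Sxy = Σxy − (Σx)(Σy)/n = 5882.31 − 8468.6175 = -2586.3075
b = Sxy/Sxx = -2586.3075/1035.875 = -2.496737
a = ȳ − b·x̄ = 44.8075 − (-2.496737)·23.625 = 103.792913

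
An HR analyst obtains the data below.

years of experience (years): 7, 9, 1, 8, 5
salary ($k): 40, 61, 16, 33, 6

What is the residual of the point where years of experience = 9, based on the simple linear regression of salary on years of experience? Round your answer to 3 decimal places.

14.575

n = 5, Σx = 30, Σy = 156, Σxy = 1139, Σx² = 220
Sxx = Σx² − (Σx)²/n = 220 − 180 = 40
Sxy = Σxy − (Σx)(Σy)/n = 1139 − 936 = 203
b = Sxy/Sxx = 203/40 = 5.075
a = ȳ − b·x̄ = 31.2 − 5.075·6 = 0.75
ŷ(9) = 0.75 + 5.075·9 = 46.425
residual = y − ŷ = 61 − 46.425 = 14.575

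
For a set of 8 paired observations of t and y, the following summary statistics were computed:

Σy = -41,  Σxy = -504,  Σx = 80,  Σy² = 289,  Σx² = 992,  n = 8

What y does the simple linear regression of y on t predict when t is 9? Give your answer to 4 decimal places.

-4.6354

Sxx = Σx² − (Σx)²/n = 992 − 800 = 192
Sxy = Σxy − (Σx)(Σy)/n = -504 − (-410) = -94
b = Sxy/Sxx = -94/192 = -0.489583
a = ȳ − b·x̄ = -5.125 − (-0.489583)·10 = -0.229167
ŷ(9) = a + b·9 = -0.229167 + (-0.489583)·9 = -4.635417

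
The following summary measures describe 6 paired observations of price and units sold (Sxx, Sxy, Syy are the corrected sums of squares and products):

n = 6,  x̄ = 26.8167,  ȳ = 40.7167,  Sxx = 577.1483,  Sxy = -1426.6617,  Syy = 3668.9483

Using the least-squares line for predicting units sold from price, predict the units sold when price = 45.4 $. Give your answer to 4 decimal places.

-5.2196

b = Sxy/Sxx = -1426.6617/577.1483 = -2.471915
a = ȳ − b·x̄ = 40.7167 − (-2.471915)·26.8167 = 107.005310
ŷ(45.4) = a + b·45.4 = 107.005310 + (-2.471915)·45.4 = -5.219643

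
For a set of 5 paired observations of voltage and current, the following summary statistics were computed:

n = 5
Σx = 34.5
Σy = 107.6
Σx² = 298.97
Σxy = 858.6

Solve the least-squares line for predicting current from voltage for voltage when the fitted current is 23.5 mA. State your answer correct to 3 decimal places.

Sxx = Σx² − (Σx)²/n = 298.97 − 238.05 = 60.92
Sxy = Σxy − (Σx)(Σy)/n = 858.6 − 742.44 = 116.16
b = Sxy/Sxx = 116.16/60.92 = 1.906763
a = ȳ − b·x̄ = 21.52 − 1.906763·6.9 = 8.363336
Set a + b·x = 23.5: x = (23.5 − 8.363336) / 1.906763 = 7.938409

7.938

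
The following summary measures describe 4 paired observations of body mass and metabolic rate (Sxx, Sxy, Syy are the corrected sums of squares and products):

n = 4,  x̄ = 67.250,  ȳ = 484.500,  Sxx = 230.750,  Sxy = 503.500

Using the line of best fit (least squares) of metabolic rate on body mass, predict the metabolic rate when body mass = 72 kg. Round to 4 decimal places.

b = Sxy/Sxx = 503.5/230.75 = 2.182015
a = ȳ − b·x̄ = 484.5 − 2.182015·67.25 = 337.759480
ŷ(72) = a + b·72 = 337.759480 + 2.182015·72 = 494.864572

494.8646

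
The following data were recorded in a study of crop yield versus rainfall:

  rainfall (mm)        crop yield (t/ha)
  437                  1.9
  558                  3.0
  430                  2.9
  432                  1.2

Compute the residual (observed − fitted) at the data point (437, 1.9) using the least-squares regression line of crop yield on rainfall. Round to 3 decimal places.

-0.138

n = 4, Σx = 1857, Σy = 9, Σxy = 4269.7, Σx² = 873857
Sxx = Σx² − (Σx)²/n = 873857 − 862112.25 = 11744.75
Sxy = Σxy − (Σx)(Σy)/n = 4269.7 − 4178.25 = 91.45
b = Sxy/Sxx = 91.45/11744.75 = 0.007786
a = ȳ − b·x̄ = 2.25 − 0.007786·464.25 = -1.364863
ŷ(437) = -1.364863 + 0.007786·437 = 2.037819
residual = y − ŷ = 1.9 − 2.037819 = -0.137819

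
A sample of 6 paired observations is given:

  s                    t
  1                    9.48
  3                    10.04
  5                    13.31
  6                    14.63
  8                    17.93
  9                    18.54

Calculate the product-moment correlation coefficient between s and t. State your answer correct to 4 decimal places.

n = 6, Σx = 32, Σy = 83.93, Σxy = 504.23, Σx² = 216, Σy² = 1247.0815
Sxx = Σx² − (Σx)²/n = 216 − 170.666667 = 45.333333
Sxy = Σxy − (Σx)(Σy)/n = 504.23 − 447.626667 = 56.603333
Syy = Σy² − (Σy)²/n = 1247.0815 − 1174.040817 = 73.040683
r = Sxy/√(Sxx·Syy) = 56.603333/√(3311.177644) = 56.603333/57.542833 = 0.983673

0.9837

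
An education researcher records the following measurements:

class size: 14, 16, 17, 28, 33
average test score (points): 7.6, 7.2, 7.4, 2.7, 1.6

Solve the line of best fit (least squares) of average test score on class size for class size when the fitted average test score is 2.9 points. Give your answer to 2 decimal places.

28.59

n = 5, Σx = 108, Σy = 26.5, Σxy = 475.8, Σx² = 2614
Sxx = Σx² − (Σx)²/n = 2614 − 2332.8 = 281.2
Sxy = Σxy − (Σx)(Σy)/n = 475.8 − 572.4 = -96.6
b = Sxy/Sxx = -96.6/281.2 = -0.343528
a = ȳ − b·x̄ = 5.3 − (-0.343528)·21.6 = 12.720199
Set a + b·x = 2.9: x = (2.9 − 12.720199) / (-0.343528) = 28.586335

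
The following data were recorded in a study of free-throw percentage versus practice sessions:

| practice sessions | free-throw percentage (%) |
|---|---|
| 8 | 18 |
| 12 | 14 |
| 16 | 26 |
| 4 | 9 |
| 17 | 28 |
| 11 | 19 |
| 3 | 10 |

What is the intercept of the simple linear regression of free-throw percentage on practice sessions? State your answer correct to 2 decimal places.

n = 7, Σx = 71, Σy = 124, Σxy = 1479, Σx² = 899
Sxx = Σx² − (Σx)²/n = 899 − 720.142857 = 178.857143
Sxy = Σxy − (Σx)(Σy)/n = 1479 − 1257.714286 = 221.285714
b = Sxy/Sxx = 221.285714/178.857143 = 1.237220
a = ȳ − b·x̄ = 17.714286 − 1.237220·10.142857 = 5.165335

5.17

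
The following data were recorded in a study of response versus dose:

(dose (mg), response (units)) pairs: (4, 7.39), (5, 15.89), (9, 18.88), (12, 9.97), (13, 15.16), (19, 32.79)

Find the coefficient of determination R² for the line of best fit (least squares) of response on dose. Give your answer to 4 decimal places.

n = 6, Σx = 62, Σy = 100.08, Σxy = 1218.66, Σx² = 796, Σy² = 2067.9692
Sxx = Σx² − (Σx)²/n = 796 − 640.666667 = 155.333333
Sxy = Σxy − (Σx)(Σy)/n = 1218.66 − 1034.16 = 184.5
Syy = Σy² − (Σy)²/n = 2067.9692 − 1669.3344 = 398.6348
R² = Sxy²/(Sxx·Syy) = (184.5)²/(155.333333·398.6348) = 0.549734

0.5497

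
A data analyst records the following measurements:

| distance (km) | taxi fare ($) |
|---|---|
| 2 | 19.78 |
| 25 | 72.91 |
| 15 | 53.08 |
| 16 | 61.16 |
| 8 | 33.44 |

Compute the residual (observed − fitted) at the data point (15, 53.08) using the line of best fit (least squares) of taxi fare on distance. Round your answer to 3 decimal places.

n = 5, Σx = 66, Σy = 240.37, Σxy = 3904.59, Σx² = 1174
Sxx = Σx² − (Σx)²/n = 1174 − 871.2 = 302.8
Sxy = Σxy − (Σx)(Σy)/n = 3904.59 − 3172.884 = 731.706
b = Sxy/Sxx = 731.706/302.8 = 2.416466
a = ȳ − b·x̄ = 48.074 − 2.416466·13.2 = 16.176645
ŷ(15) = 16.176645 + 2.416466·15 = 52.423639
residual = y − ŷ = 53.08 − 52.423639 = 0.656361

0.656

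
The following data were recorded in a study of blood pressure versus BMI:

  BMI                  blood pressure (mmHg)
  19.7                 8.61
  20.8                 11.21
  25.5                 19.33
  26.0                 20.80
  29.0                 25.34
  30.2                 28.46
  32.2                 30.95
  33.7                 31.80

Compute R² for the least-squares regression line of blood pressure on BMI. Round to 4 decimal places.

0.9913

n = 8, Σx = 217.1, Σy = 176.5, Σxy = 5099.102, Σx² = 6072.55, Σy² = 4427.3148
Sxx = Σx² − (Σx)²/n = 6072.55 − 5891.55125 = 180.99875
Sxy = Σxy − (Σx)(Σy)/n = 5099.102 − 4789.76875 = 309.33325
Syy = Σy² − (Σy)²/n = 4427.3148 − 3894.03125 = 533.28355
R² = Sxy²/(Sxx·Syy) = (309.33325)²/(180.99875·533.28355) = 0.991333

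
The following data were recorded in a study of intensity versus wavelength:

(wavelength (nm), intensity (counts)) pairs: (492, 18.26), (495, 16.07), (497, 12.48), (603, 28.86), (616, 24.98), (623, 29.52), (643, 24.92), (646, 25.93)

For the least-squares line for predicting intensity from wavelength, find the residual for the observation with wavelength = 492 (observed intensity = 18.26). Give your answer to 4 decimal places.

2.3433

n = 8, Σx = 4615, Σy = 181.02, Σxy = 107096.69, Σx² = 2696057
Sxx = Σx² − (Σx)²/n = 2696057 − 2662278.125 = 33778.875
Sxy = Σxy − (Σx)(Σy)/n = 107096.69 − 104425.9125 = 2670.7775
b = Sxy/Sxx = 2670.7775/33778.875 = 0.079067
a = ȳ − b·x̄ = 22.6275 − 0.079067·576.875 = -22.983989
ŷ(492) = -22.983989 + 0.079067·492 = 15.916731
residual = y − ŷ = 18.26 − 15.916731 = 2.343269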